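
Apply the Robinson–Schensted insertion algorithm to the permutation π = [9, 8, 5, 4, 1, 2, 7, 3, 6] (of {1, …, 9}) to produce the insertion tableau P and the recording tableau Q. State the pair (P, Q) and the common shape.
P = [1, 2, 3, 6] / [4, 7] / [5] / [8] / [9];  Q = [1, 6, 7, 9] / [2, 8] / [3] / [4] / [5];  common shape = (4, 2, 1, 1, 1)

Row-insert the values π_1, π_2, … into P one at a time, bumping the leftmost entry strictly greater than the inserted value down to the next row. The recording tableau Q records, in position (i, j), the step at which that cell was added to P.
  Insert 9 (step 1): P = [9];  Q = [1]
  Insert 8 (step 2): P = [8] / [9];  Q = [1] / [2]
  Insert 5 (step 3): P = [5] / [8] / [9];  Q = [1] / [2] / [3]
  Insert 4 (step 4): P = [4] / [5] / [8] / [9];  Q = [1] / [2] / [3] / [4]
  Insert 1 (step 5): P = [1] / [4] / [5] / [8] / [9];  Q = [1] / [2] / [3] / [4] / [5]
  Insert 2 (step 6): P = [1, 2] / [4] / [5] / [8] / [9];  Q = [1, 6] / [2] / [3] / [4] / [5]
  Insert 7 (step 7): P = [1, 2, 7] / [4] / [5] / [8] / [9];  Q = [1, 6, 7] / [2] / [3] / [4] / [5]
  Insert 3 (step 8): P = [1, 2, 3] / [4, 7] / [5] / [8] / [9];  Q = [1, 6, 7] / [2, 8] / [3] / [4] / [5]
  Insert 6 (step 9): P = [1, 2, 3, 6] / [4, 7] / [5] / [8] / [9];  Q = [1, 6, 7, 9] / [2, 8] / [3] / [4] / [5]
Final shape: (4, 2, 1, 1, 1).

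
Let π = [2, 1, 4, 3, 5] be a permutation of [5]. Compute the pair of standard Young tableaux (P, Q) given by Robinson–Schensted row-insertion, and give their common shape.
P = [1, 3, 5] / [2, 4];  Q = [1, 3, 5] / [2, 4];  common shape = (3, 2)

Row-insert the values π_1, π_2, … into P one at a time, bumping the leftmost entry strictly greater than the inserted value down to the next row. The recording tableau Q records, in position (i, j), the step at which that cell was added to P.
  Insert 2 (step 1): P = [2];  Q = [1]
  Insert 1 (step 2): P = [1] / [2];  Q = [1] / [2]
  Insert 4 (step 3): P = [1, 4] / [2];  Q = [1, 3] / [2]
  Insert 3 (step 4): P = [1, 3] / [2, 4];  Q = [1, 3] / [2, 4]
  Insert 5 (step 5): P = [1, 3, 5] / [2, 4];  Q = [1, 3, 5] / [2, 4]
Final shape: (3, 2).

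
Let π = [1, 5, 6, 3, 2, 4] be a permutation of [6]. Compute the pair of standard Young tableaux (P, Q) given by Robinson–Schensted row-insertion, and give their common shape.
P = [1, 2, 4] / [3, 6] / [5];  Q = [1, 2, 3] / [4, 6] / [5];  common shape = (3, 2, 1)

Row-insert the values π_1, π_2, … into P one at a time, bumping the leftmost entry strictly greater than the inserted value down to the next row. The recording tableau Q records, in position (i, j), the step at which that cell was added to P.
  Insert 1 (step 1): P = [1];  Q = [1]
  Insert 5 (step 2): P = [1, 5];  Q = [1, 2]
  Insert 6 (step 3): P = [1, 5, 6];  Q = [1, 2, 3]
  Insert 3 (step 4): P = [1, 3, 6] / [5];  Q = [1, 2, 3] / [4]
  Insert 2 (step 5): P = [1, 2, 6] / [3] / [5];  Q = [1, 2, 3] / [4] / [5]
  Insert 4 (step 6): P = [1, 2, 4] / [3, 6] / [5];  Q = [1, 2, 3] / [4, 6] / [5]
Final shape: (3, 2, 1).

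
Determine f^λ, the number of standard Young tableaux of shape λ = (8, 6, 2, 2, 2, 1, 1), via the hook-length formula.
# SYT of shape (8, 6, 2, 2, 2, 1, 1) = 1428499800

Hook-length formula: f^λ = n! / Π hook(c), product over all cells c of the Young diagram. For λ = (8, 6, 2, 2, 2, 1, 1), n = 22 boxes. Hook lengths by row (left-to-right, top-to-bottom): [14, 11, 7, 6, 5, 4, 2, 1]; [11, 8, 4, 3, 2, 1]; [6, 3]; [5, 2]; [4, 1]; [2]; [1]. Product of hooks = 786839961600. So f^λ = 22! / 786839961600 = 1124000727777607680000 / 786839961600 = 1428499800.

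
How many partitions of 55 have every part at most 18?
p(55, parts ≤ 18) = 354091

Use the recurrence p(n, m) = p(n, m−1) + p(n−m, m): either the largest part is < m (count p(n, m−1)) or the largest part is exactly m (remove one copy of m, count p(n−m, m)). With p(0, ·) = 1 this gives p(55, parts ≤ 18) = 354091. (By conjugating Young diagrams, this also counts partitions of 55 into at most 18 parts.)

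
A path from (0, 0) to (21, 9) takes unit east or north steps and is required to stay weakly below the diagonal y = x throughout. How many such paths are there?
Number of paths = 8454225

By the reflection principle (André's argument), the number of monotone paths to (21, 9) with n ≤ m that never go above y = x is C(30, 21) − C(30, 22) = 14307150 − 5852925 = 8454225.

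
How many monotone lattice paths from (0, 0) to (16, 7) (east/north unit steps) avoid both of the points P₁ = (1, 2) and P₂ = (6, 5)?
Number of paths = 179241

Inclusion–exclusion. Total paths: C(23, 16) = 245157. Through P₁: C(3, 1)·C(20, 15) = 46512. Through P₂: C(11, 6)·C(12, 10) = 30492. Since P₁ is strictly southwest of P₂, a monotone path through both must visit P₁ then P₂; paths through both = C(3, 1)·C(8, 5)·C(12, 10) = 11088. Avoid both = 245157 − 46512 − 30492 + 11088 = 179241.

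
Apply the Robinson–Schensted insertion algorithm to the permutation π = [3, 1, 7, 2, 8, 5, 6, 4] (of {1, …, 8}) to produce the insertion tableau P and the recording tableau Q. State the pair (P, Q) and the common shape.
P = [1, 2, 4, 6] / [3, 5, 8] / [7];  Q = [1, 3, 5, 7] / [2, 4, 6] / [8];  common shape = (4, 3, 1)

Row-insert the values π_1, π_2, … into P one at a time, bumping the leftmost entry strictly greater than the inserted value down to the next row. The recording tableau Q records, in position (i, j), the step at which that cell was added to P.
  Insert 3 (step 1): P = [3];  Q = [1]
  Insert 1 (step 2): P = [1] / [3];  Q = [1] / [2]
  Insert 7 (step 3): P = [1, 7] / [3];  Q = [1, 3] / [2]
  Insert 2 (step 4): P = [1, 2] / [3, 7];  Q = [1, 3] / [2, 4]
  Insert 8 (step 5): P = [1, 2, 8] / [3, 7];  Q = [1, 3, 5] / [2, 4]
  Insert 5 (step 6): P = [1, 2, 5] / [3, 7, 8];  Q = [1, 3, 5] / [2, 4, 6]
  Insert 6 (step 7): P = [1, 2, 5, 6] / [3, 7, 8];  Q = [1, 3, 5, 7] / [2, 4, 6]
  Insert 4 (step 8): P = [1, 2, 4, 6] / [3, 5, 8] / [7];  Q = [1, 3, 5, 7] / [2, 4, 6] / [8]
Final shape: (4, 3, 1).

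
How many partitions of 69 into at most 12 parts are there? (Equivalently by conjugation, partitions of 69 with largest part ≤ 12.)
p(69, parts ≤ 12) = 934502

Use the recurrence p(n, m) = p(n, m−1) + p(n−m, m): either the largest part is < m (count p(n, m−1)) or the largest part is exactly m (remove one copy of m, count p(n−m, m)). With p(0, ·) = 1 this gives p(69, parts ≤ 12) = 934502. (By conjugating Young diagrams, this also counts partitions of 69 into at most 12 parts.)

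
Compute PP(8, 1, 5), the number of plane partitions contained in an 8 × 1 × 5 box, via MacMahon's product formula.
PP(8, 1, 5) = 1287

Evaluate the triple product over i = 1..8, j = 1..1, k = 1..5. The factors are (2/1) · (3/2) · (4/3) · (5/4) · (6/5) · (3/2) · (4/3) · (5/4) · … (40 factors total). The numerators and denominators telescope so the product is an integer; carrying out the multiplication exactly gives PP(8, 1, 5) = 1287.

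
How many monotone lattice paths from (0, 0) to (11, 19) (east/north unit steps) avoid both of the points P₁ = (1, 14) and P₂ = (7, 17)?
Number of paths = 49409595

Inclusion–exclusion. Total paths: C(30, 11) = 54627300. Through P₁: C(15, 1)·C(15, 10) = 45045. Through P₂: C(24, 7)·C(6, 4) = 5191560. Since P₁ is strictly southwest of P₂, a monotone path through both must visit P₁ then P₂; paths through both = C(15, 1)·C(9, 6)·C(6, 4) = 18900. Avoid both = 54627300 − 45045 − 5191560 + 18900 = 49409595.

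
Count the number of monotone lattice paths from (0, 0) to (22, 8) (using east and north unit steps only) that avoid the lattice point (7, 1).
Number of paths = 4488573

Total paths from (0, 0) to (22, 8): C(30, 22) = 5852925. Paths through (7, 1): (paths (0, 0) → (7, 1)) × (paths (7, 1) → (22, 8)) = C(8, 7) · C(22, 15) = 8 · 170544 = 1364352. Avoidance count = 5852925 − 1364352 = 4488573.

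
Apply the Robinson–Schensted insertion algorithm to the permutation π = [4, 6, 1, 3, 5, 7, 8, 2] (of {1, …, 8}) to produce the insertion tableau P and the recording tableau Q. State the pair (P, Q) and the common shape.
P = [1, 2, 5, 7, 8] / [3, 6] / [4];  Q = [1, 2, 5, 6, 7] / [3, 4] / [8];  common shape = (5, 2, 1)

Row-insert the values π_1, π_2, … into P one at a time, bumping the leftmost entry strictly greater than the inserted value down to the next row. The recording tableau Q records, in position (i, j), the step at which that cell was added to P.
  Insert 4 (step 1): P = [4];  Q = [1]
  Insert 6 (step 2): P = [4, 6];  Q = [1, 2]
  Insert 1 (step 3): P = [1, 6] / [4];  Q = [1, 2] / [3]
  Insert 3 (step 4): P = [1, 3] / [4, 6];  Q = [1, 2] / [3, 4]
  Insert 5 (step 5): P = [1, 3, 5] / [4, 6];  Q = [1, 2, 5] / [3, 4]
  Insert 7 (step 6): P = [1, 3, 5, 7] / [4, 6];  Q = [1, 2, 5, 6] / [3, 4]
  Insert 8 (step 7): P = [1, 3, 5, 7, 8] / [4, 6];  Q = [1, 2, 5, 6, 7] / [3, 4]
  Insert 2 (step 8): P = [1, 2, 5, 7, 8] / [3, 6] / [4];  Q = [1, 2, 5, 6, 7] / [3, 4] / [8]
Final shape: (5, 2, 1).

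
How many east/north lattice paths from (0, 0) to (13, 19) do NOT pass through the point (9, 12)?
Number of paths = 250376700

Total paths from (0, 0) to (13, 19): C(32, 13) = 347373600. Paths through (9, 12): (paths (0, 0) → (9, 12)) × (paths (9, 12) → (13, 19)) = C(21, 9) · C(11, 4) = 293930 · 330 = 96996900. Avoidance count = 347373600 − 96996900 = 250376700.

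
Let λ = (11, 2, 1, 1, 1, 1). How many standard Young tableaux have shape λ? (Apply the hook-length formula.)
# SYT of shape (11, 2, 1, 1, 1, 1) = 38675

Hook-length formula: f^λ = n! / Π hook(c), product over all cells c of the Young diagram. For λ = (11, 2, 1, 1, 1, 1), n = 17 boxes. Hook lengths by row (left-to-right, top-to-bottom): [16, 11, 9, 8, 7, 6, 5, 4, 3, 2, 1]; [6, 1]; [4]; [3]; [2]; [1]. Product of hooks = 9196830720. So f^λ = 17! / 9196830720 = 355687428096000 / 9196830720 = 38675.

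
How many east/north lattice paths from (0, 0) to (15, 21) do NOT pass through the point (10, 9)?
Number of paths = 4996267496

Total paths from (0, 0) to (15, 21): C(36, 15) = 5567902560. Paths through (10, 9): (paths (0, 0) → (10, 9)) × (paths (10, 9) → (15, 21)) = C(19, 10) · C(17, 5) = 92378 · 6188 = 571635064. Avoidance count = 5567902560 − 571635064 = 4996267496.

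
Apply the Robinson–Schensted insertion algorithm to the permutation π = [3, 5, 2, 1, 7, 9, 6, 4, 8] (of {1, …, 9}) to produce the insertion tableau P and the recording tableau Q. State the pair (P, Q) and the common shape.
P = [1, 4, 6, 8] / [2, 5, 9] / [3, 7];  Q = [1, 2, 5, 6] / [3, 7, 9] / [4, 8];  common shape = (4, 3, 2)

Row-insert the values π_1, π_2, … into P one at a time, bumping the leftmost entry strictly greater than the inserted value down to the next row. The recording tableau Q records, in position (i, j), the step at which that cell was added to P.
  Insert 3 (step 1): P = [3];  Q = [1]
  Insert 5 (step 2): P = [3, 5];  Q = [1, 2]
  Insert 2 (step 3): P = [2, 5] / [3];  Q = [1, 2] / [3]
  Insert 1 (step 4): P = [1, 5] / [2] / [3];  Q = [1, 2] / [3] / [4]
  Insert 7 (step 5): P = [1, 5, 7] / [2] / [3];  Q = [1, 2, 5] / [3] / [4]
  Insert 9 (step 6): P = [1, 5, 7, 9] / [2] / [3];  Q = [1, 2, 5, 6] / [3] / [4]
  Insert 6 (step 7): P = [1, 5, 6, 9] / [2, 7] / [3];  Q = [1, 2, 5, 6] / [3, 7] / [4]
  Insert 4 (step 8): P = [1, 4, 6, 9] / [2, 5] / [3, 7];  Q = [1, 2, 5, 6] / [3, 7] / [4, 8]
  Insert 8 (step 9): P = [1, 4, 6, 8] / [2, 5, 9] / [3, 7];  Q = [1, 2, 5, 6] / [3, 7, 9] / [4, 8]
Final shape: (4, 3, 2).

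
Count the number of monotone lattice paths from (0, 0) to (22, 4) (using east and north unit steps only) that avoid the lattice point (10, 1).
Number of paths = 9945

Total paths from (0, 0) to (22, 4): C(26, 22) = 14950. Paths through (10, 1): (paths (0, 0) → (10, 1)) × (paths (10, 1) → (22, 4)) = C(11, 10) · C(15, 12) = 11 · 455 = 5005. Avoidance count = 14950 − 5005 = 9945.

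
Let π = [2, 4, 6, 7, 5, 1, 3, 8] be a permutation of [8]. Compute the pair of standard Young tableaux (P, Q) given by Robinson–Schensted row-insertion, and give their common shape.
P = [1, 3, 5, 7, 8] / [2, 4] / [6];  Q = [1, 2, 3, 4, 8] / [5, 7] / [6];  common shape = (5, 2, 1)

Row-insert the values π_1, π_2, … into P one at a time, bumping the leftmost entry strictly greater than the inserted value down to the next row. The recording tableau Q records, in position (i, j), the step at which that cell was added to P.
  Insert 2 (step 1): P = [2];  Q = [1]
  Insert 4 (step 2): P = [2, 4];  Q = [1, 2]
  Insert 6 (step 3): P = [2, 4, 6];  Q = [1, 2, 3]
  Insert 7 (step 4): P = [2, 4, 6, 7];  Q = [1, 2, 3, 4]
  Insert 5 (step 5): P = [2, 4, 5, 7] / [6];  Q = [1, 2, 3, 4] / [5]
  Insert 1 (step 6): P = [1, 4, 5, 7] / [2] / [6];  Q = [1, 2, 3, 4] / [5] / [6]
  Insert 3 (step 7): P = [1, 3, 5, 7] / [2, 4] / [6];  Q = [1, 2, 3, 4] / [5, 7] / [6]
  Insert 8 (step 8): P = [1, 3, 5, 7, 8] / [2, 4] / [6];  Q = [1, 2, 3, 4, 8] / [5, 7] / [6]
Final shape: (5, 2, 1).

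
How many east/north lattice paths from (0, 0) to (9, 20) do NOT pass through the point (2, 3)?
Number of paths = 6553965

Total paths from (0, 0) to (9, 20): C(29, 9) = 10015005. Paths through (2, 3): (paths (0, 0) → (2, 3)) × (paths (2, 3) → (9, 20)) = C(5, 2) · C(24, 7) = 10 · 346104 = 3461040. Avoidance count = 10015005 − 3461040 = 6553965.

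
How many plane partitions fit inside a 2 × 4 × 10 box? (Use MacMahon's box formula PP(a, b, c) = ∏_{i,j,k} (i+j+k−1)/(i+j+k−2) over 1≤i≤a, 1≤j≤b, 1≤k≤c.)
PP(2, 4, 10) = 273273

Evaluate the triple product over i = 1..2, j = 1..4, k = 1..10. The factors are (2/1) · (3/2) · (4/3) · (5/4) · (6/5) · (7/6) · (8/7) · (9/8) · … (80 factors total). The numerators and denominators telescope so the product is an integer; carrying out the multiplication exactly gives PP(2, 4, 10) = 273273.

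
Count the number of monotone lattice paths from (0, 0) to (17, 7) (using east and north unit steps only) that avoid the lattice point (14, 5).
Number of paths = 229824

Total paths from (0, 0) to (17, 7): C(24, 17) = 346104. Paths through (14, 5): (paths (0, 0) → (14, 5)) × (paths (14, 5) → (17, 7)) = C(19, 14) · C(5, 3) = 11628 · 10 = 116280. Avoidance count = 346104 − 116280 = 229824.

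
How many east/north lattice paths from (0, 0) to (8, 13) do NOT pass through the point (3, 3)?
Number of paths = 143430

Total paths from (0, 0) to (8, 13): C(21, 8) = 203490. Paths through (3, 3): (paths (0, 0) → (3, 3)) × (paths (3, 3) → (8, 13)) = C(6, 3) · C(15, 5) = 20 · 3003 = 60060. Avoidance count = 203490 − 60060 = 143430.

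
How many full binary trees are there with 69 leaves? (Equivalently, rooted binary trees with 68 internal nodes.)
C_68 = 86218923998960285726185640663701108500

These full binary trees are counted by the Catalan number C_n = (1/(n + 1)) · C(2n, n). For n = 68: C_68 = (1/69) · C(136, 68) = 5949105755928259715106809205795376486500/69 = 86218923998960285726185640663701108500.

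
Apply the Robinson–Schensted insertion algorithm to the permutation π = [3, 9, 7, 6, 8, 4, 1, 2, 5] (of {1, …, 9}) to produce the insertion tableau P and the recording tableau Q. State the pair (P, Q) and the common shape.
P = [1, 2, 5] / [3, 4, 8] / [6] / [7] / [9];  Q = [1, 2, 5] / [3, 8, 9] / [4] / [6] / [7];  common shape = (3, 3, 1, 1, 1)

Row-insert the values π_1, π_2, … into P one at a time, bumping the leftmost entry strictly greater than the inserted value down to the next row. The recording tableau Q records, in position (i, j), the step at which that cell was added to P.
  Insert 3 (step 1): P = [3];  Q = [1]
  Insert 9 (step 2): P = [3, 9];  Q = [1, 2]
  Insert 7 (step 3): P = [3, 7] / [9];  Q = [1, 2] / [3]
  Insert 6 (step 4): P = [3, 6] / [7] / [9];  Q = [1, 2] / [3] / [4]
  Insert 8 (step 5): P = [3, 6, 8] / [7] / [9];  Q = [1, 2, 5] / [3] / [4]
  Insert 4 (step 6): P = [3, 4, 8] / [6] / [7] / [9];  Q = [1, 2, 5] / [3] / [4] / [6]
  Insert 1 (step 7): P = [1, 4, 8] / [3] / [6] / [7] / [9];  Q = [1, 2, 5] / [3] / [4] / [6] / [7]
  Insert 2 (step 8): P = [1, 2, 8] / [3, 4] / [6] / [7] / [9];  Q = [1, 2, 5] / [3, 8] / [4] / [6] / [7]
  Insert 5 (step 9): P = [1, 2, 5] / [3, 4, 8] / [6] / [7] / [9];  Q = [1, 2, 5] / [3, 8, 9] / [4] / [6] / [7]
Final shape: (3, 3, 1, 1, 1).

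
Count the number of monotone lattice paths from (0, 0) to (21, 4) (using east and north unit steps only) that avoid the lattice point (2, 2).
Number of paths = 11390

Total paths from (0, 0) to (21, 4): C(25, 21) = 12650. Paths through (2, 2): (paths (0, 0) → (2, 2)) × (paths (2, 2) → (21, 4)) = C(4, 2) · C(21, 19) = 6 · 210 = 1260. Avoidance count = 12650 − 1260 = 11390.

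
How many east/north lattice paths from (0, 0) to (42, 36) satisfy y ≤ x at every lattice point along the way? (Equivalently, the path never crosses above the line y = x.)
Number of paths = 3527173835643930141670

By the reflection principle (André's argument), the number of monotone paths to (42, 36) with n ≤ m that never go above y = x is C(78, 42) − C(78, 43) = 21666924990384142298830 − 18139751154740212157160 = 3527173835643930141670.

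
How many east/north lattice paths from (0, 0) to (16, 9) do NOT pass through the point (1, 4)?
Number of paths = 1965455

Total paths from (0, 0) to (16, 9): C(25, 16) = 2042975. Paths through (1, 4): (paths (0, 0) → (1, 4)) × (paths (1, 4) → (16, 9)) = C(5, 1) · C(20, 15) = 5 · 15504 = 77520. Avoidance count = 2042975 − 77520 = 1965455.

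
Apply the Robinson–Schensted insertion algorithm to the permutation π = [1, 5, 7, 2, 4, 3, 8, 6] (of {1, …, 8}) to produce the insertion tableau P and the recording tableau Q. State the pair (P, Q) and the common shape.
P = [1, 2, 3, 6] / [4, 7, 8] / [5];  Q = [1, 2, 3, 7] / [4, 5, 8] / [6];  common shape = (4, 3, 1)

Row-insert the values π_1, π_2, … into P one at a time, bumping the leftmost entry strictly greater than the inserted value down to the next row. The recording tableau Q records, in position (i, j), the step at which that cell was added to P.
  Insert 1 (step 1): P = [1];  Q = [1]
  Insert 5 (step 2): P = [1, 5];  Q = [1, 2]
  Insert 7 (step 3): P = [1, 5, 7];  Q = [1, 2, 3]
  Insert 2 (step 4): P = [1, 2, 7] / [5];  Q = [1, 2, 3] / [4]
  Insert 4 (step 5): P = [1, 2, 4] / [5, 7];  Q = [1, 2, 3] / [4, 5]
  Insert 3 (step 6): P = [1, 2, 3] / [4, 7] / [5];  Q = [1, 2, 3] / [4, 5] / [6]
  Insert 8 (step 7): P = [1, 2, 3, 8] / [4, 7] / [5];  Q = [1, 2, 3, 7] / [4, 5] / [6]
  Insert 6 (step 8): P = [1, 2, 3, 6] / [4, 7, 8] / [5];  Q = [1, 2, 3, 7] / [4, 5, 8] / [6]
Final shape: (4, 3, 1).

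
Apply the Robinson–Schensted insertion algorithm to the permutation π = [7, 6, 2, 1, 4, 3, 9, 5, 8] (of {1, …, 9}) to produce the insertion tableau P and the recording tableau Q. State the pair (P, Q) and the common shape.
P = [1, 3, 5, 8] / [2, 4, 9] / [6] / [7];  Q = [1, 5, 7, 9] / [2, 6, 8] / [3] / [4];  common shape = (4, 3, 1, 1)

Row-insert the values π_1, π_2, … into P one at a time, bumping the leftmost entry strictly greater than the inserted value down to the next row. The recording tableau Q records, in position (i, j), the step at which that cell was added to P.
  Insert 7 (step 1): P = [7];  Q = [1]
  Insert 6 (step 2): P = [6] / [7];  Q = [1] / [2]
  Insert 2 (step 3): P = [2] / [6] / [7];  Q = [1] / [2] / [3]
  Insert 1 (step 4): P = [1] / [2] / [6] / [7];  Q = [1] / [2] / [3] / [4]
  Insert 4 (step 5): P = [1, 4] / [2] / [6] / [7];  Q = [1, 5] / [2] / [3] / [4]
  Insert 3 (step 6): P = [1, 3] / [2, 4] / [6] / [7];  Q = [1, 5] / [2, 6] / [3] / [4]
  Insert 9 (step 7): P = [1, 3, 9] / [2, 4] / [6] / [7];  Q = [1, 5, 7] / [2, 6] / [3] / [4]
  Insert 5 (step 8): P = [1, 3, 5] / [2, 4, 9] / [6] / [7];  Q = [1, 5, 7] / [2, 6, 8] / [3] / [4]
  Insert 8 (step 9): P = [1, 3, 5, 8] / [2, 4, 9] / [6] / [7];  Q = [1, 5, 7, 9] / [2, 6, 8] / [3] / [4]
Final shape: (4, 3, 1, 1).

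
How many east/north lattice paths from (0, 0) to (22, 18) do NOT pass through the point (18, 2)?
Number of paths = 113379341250

Total paths from (0, 0) to (22, 18): C(40, 22) = 113380261800. Paths through (18, 2): (paths (0, 0) → (18, 2)) × (paths (18, 2) → (22, 18)) = C(20, 18) · C(20, 4) = 190 · 4845 = 920550. Avoidance count = 113380261800 − 920550 = 113379341250.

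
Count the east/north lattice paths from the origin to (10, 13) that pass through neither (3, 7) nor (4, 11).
Number of paths = 916726

Inclusion–exclusion. Total paths: C(23, 10) = 1144066. Through P₁: C(10, 3)·C(13, 7) = 205920. Through P₂: C(15, 4)·C(8, 6) = 38220. Since P₁ is strictly southwest of P₂, a monotone path through both must visit P₁ then P₂; paths through both = C(10, 3)·C(5, 1)·C(8, 6) = 16800. Avoid both = 1144066 − 205920 − 38220 + 16800 = 916726.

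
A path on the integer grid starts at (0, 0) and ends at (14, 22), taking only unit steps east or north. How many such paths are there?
Number of paths = 3796297200

A monotone lattice path from (0, 0) to (14, 22) consists of 14 east steps and 22 north steps in some order, so it is determined by which 14 of the 36 steps are east. The count is C(36, 14) = 3796297200.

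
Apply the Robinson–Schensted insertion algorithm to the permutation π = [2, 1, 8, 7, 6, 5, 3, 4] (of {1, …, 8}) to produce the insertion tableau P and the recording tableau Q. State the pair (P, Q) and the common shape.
P = [1, 3, 4] / [2, 5] / [6] / [7] / [8];  Q = [1, 3, 8] / [2, 4] / [5] / [6] / [7];  common shape = (3, 2, 1, 1, 1)

Row-insert the values π_1, π_2, … into P one at a time, bumping the leftmost entry strictly greater than the inserted value down to the next row. The recording tableau Q records, in position (i, j), the step at which that cell was added to P.
  Insert 2 (step 1): P = [2];  Q = [1]
  Insert 1 (step 2): P = [1] / [2];  Q = [1] / [2]
  Insert 8 (step 3): P = [1, 8] / [2];  Q = [1, 3] / [2]
  Insert 7 (step 4): P = [1, 7] / [2, 8];  Q = [1, 3] / [2, 4]
  Insert 6 (step 5): P = [1, 6] / [2, 7] / [8];  Q = [1, 3] / [2, 4] / [5]
  Insert 5 (step 6): P = [1, 5] / [2, 6] / [7] / [8];  Q = [1, 3] / [2, 4] / [5] / [6]
  Insert 3 (step 7): P = [1, 3] / [2, 5] / [6] / [7] / [8];  Q = [1, 3] / [2, 4] / [5] / [6] / [7]
  Insert 4 (step 8): P = [1, 3, 4] / [2, 5] / [6] / [7] / [8];  Q = [1, 3, 8] / [2, 4] / [5] / [6] / [7]
Final shape: (3, 2, 1, 1, 1).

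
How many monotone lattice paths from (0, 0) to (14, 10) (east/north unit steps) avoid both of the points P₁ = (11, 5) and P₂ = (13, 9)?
Number of paths = 852848

Inclusion–exclusion. Total paths: C(24, 14) = 1961256. Through P₁: C(16, 11)·C(8, 3) = 244608. Through P₂: C(22, 13)·C(2, 1) = 994840. Since P₁ is strictly southwest of P₂, a monotone path through both must visit P₁ then P₂; paths through both = C(16, 11)·C(6, 2)·C(2, 1) = 131040. Avoid both = 1961256 − 244608 − 994840 + 131040 = 852848.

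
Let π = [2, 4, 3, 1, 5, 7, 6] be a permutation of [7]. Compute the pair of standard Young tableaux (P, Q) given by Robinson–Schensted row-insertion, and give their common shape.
P = [1, 3, 5, 6] / [2, 7] / [4];  Q = [1, 2, 5, 6] / [3, 7] / [4];  common shape = (4, 2, 1)

Row-insert the values π_1, π_2, … into P one at a time, bumping the leftmost entry strictly greater than the inserted value down to the next row. The recording tableau Q records, in position (i, j), the step at which that cell was added to P.
  Insert 2 (step 1): P = [2];  Q = [1]
  Insert 4 (step 2): P = [2, 4];  Q = [1, 2]
  Insert 3 (step 3): P = [2, 3] / [4];  Q = [1, 2] / [3]
  Insert 1 (step 4): P = [1, 3] / [2] / [4];  Q = [1, 2] / [3] / [4]
  Insert 5 (step 5): P = [1, 3, 5] / [2] / [4];  Q = [1, 2, 5] / [3] / [4]
  Insert 7 (step 6): P = [1, 3, 5, 7] / [2] / [4];  Q = [1, 2, 5, 6] / [3] / [4]
  Insert 6 (step 7): P = [1, 3, 5, 6] / [2, 7] / [4];  Q = [1, 2, 5, 6] / [3, 7] / [4]
Final shape: (4, 2, 1).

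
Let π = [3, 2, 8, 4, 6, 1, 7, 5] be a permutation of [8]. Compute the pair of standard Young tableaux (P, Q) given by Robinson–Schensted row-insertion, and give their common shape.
P = [1, 4, 5, 7] / [2, 6] / [3, 8];  Q = [1, 3, 5, 7] / [2, 4] / [6, 8];  common shape = (4, 2, 2)

Row-insert the values π_1, π_2, … into P one at a time, bumping the leftmost entry strictly greater than the inserted value down to the next row. The recording tableau Q records, in position (i, j), the step at which that cell was added to P.
  Insert 3 (step 1): P = [3];  Q = [1]
  Insert 2 (step 2): P = [2] / [3];  Q = [1] / [2]
  Insert 8 (step 3): P = [2, 8] / [3];  Q = [1, 3] / [2]
  Insert 4 (step 4): P = [2, 4] / [3, 8];  Q = [1, 3] / [2, 4]
  Insert 6 (step 5): P = [2, 4, 6] / [3, 8];  Q = [1, 3, 5] / [2, 4]
  Insert 1 (step 6): P = [1, 4, 6] / [2, 8] / [3];  Q = [1, 3, 5] / [2, 4] / [6]
  Insert 7 (step 7): P = [1, 4, 6, 7] / [2, 8] / [3];  Q = [1, 3, 5, 7] / [2, 4] / [6]
  Insert 5 (step 8): P = [1, 4, 5, 7] / [2, 6] / [3, 8];  Q = [1, 3, 5, 7] / [2, 4] / [6, 8]
Final shape: (4, 2, 2).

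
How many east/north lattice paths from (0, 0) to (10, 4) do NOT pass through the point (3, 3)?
Number of paths = 841

Total paths from (0, 0) to (10, 4): C(14, 10) = 1001. Paths through (3, 3): (paths (0, 0) → (3, 3)) × (paths (3, 3) → (10, 4)) = C(6, 3) · C(8, 7) = 20 · 8 = 160. Avoidance count = 1001 − 160 = 841.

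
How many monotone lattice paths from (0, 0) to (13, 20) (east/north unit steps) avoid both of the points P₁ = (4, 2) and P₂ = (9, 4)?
Number of paths = 500926065

Inclusion–exclusion. Total paths: C(33, 13) = 573166440. Through P₁: C(6, 4)·C(27, 9) = 70302375. Through P₂: C(13, 9)·C(20, 4) = 3464175. Since P₁ is strictly southwest of P₂, a monotone path through both must visit P₁ then P₂; paths through both = C(6, 4)·C(7, 5)·C(20, 4) = 1526175. Avoid both = 573166440 − 70302375 − 3464175 + 1526175 = 500926065.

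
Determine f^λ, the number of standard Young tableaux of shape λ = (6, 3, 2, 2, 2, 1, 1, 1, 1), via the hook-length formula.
# SYT of shape (6, 3, 2, 2, 2, 1, 1, 1, 1) = 13302432

Hook-length formula: f^λ = n! / Π hook(c), product over all cells c of the Young diagram. For λ = (6, 3, 2, 2, 2, 1, 1, 1, 1), n = 19 boxes. Hook lengths by row (left-to-right, top-to-bottom): [14, 9, 5, 3, 2, 1]; [10, 5, 1]; [8, 3]; [7, 2]; [6, 1]; [4]; [3]; [2]; [1]. Product of hooks = 9144576000. So f^λ = 19! / 9144576000 = 121645100408832000 / 9144576000 = 13302432.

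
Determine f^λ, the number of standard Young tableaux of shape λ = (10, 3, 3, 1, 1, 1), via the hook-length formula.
# SYT of shape (10, 3, 3, 1, 1, 1) = 4837248

Hook-length formula: f^λ = n! / Π hook(c), product over all cells c of the Young diagram. For λ = (10, 3, 3, 1, 1, 1), n = 19 boxes. Hook lengths by row (left-to-right, top-to-bottom): [15, 11, 10, 7, 6, 5, 4, 3, 2, 1]; [7, 3, 2]; [6, 2, 1]; [3]; [2]; [1]. Product of hooks = 25147584000. So f^λ = 19! / 25147584000 = 121645100408832000 / 25147584000 = 4837248.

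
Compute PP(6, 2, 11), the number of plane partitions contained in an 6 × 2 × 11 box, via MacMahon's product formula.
PP(6, 2, 11) = 32821152

Evaluate the triple product over i = 1..6, j = 1..2, k = 1..11. The factors are (2/1) · (3/2) · (4/3) · (5/4) · (6/5) · (7/6) · (8/7) · (9/8) · … (132 factors total). The numerators and denominators telescope so the product is an integer; carrying out the multiplication exactly gives PP(6, 2, 11) = 32821152.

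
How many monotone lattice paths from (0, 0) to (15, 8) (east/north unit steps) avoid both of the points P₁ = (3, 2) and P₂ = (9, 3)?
Number of paths = 235374

Inclusion–exclusion. Total paths: C(23, 15) = 490314. Through P₁: C(5, 3)·C(18, 12) = 185640. Through P₂: C(12, 9)·C(11, 6) = 101640. Since P₁ is strictly southwest of P₂, a monotone path through both must visit P₁ then P₂; paths through both = C(5, 3)·C(7, 6)·C(11, 6) = 32340. Avoid both = 490314 − 185640 − 101640 + 32340 = 235374.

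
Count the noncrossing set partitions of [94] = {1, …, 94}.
C_94 = 239993345518077005168915776623476723006280827488229600

These noncrossing partitions are counted by the Catalan number C_n = (1/(n + 1)) · C(2n, n). For n = 94: C_94 = (1/95) · C(188, 94) = 22799367824217315491046998779230288685596678611381812000/95 = 239993345518077005168915776623476723006280827488229600.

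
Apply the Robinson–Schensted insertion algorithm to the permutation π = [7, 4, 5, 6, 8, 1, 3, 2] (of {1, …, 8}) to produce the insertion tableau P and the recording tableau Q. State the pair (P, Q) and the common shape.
P = [1, 2, 6, 8] / [3, 5] / [4] / [7];  Q = [1, 3, 4, 5] / [2, 7] / [6] / [8];  common shape = (4, 2, 1, 1)

Row-insert the values π_1, π_2, … into P one at a time, bumping the leftmost entry strictly greater than the inserted value down to the next row. The recording tableau Q records, in position (i, j), the step at which that cell was added to P.
  Insert 7 (step 1): P = [7];  Q = [1]
  Insert 4 (step 2): P = [4] / [7];  Q = [1] / [2]
  Insert 5 (step 3): P = [4, 5] / [7];  Q = [1, 3] / [2]
  Insert 6 (step 4): P = [4, 5, 6] / [7];  Q = [1, 3, 4] / [2]
  Insert 8 (step 5): P = [4, 5, 6, 8] / [7];  Q = [1, 3, 4, 5] / [2]
  Insert 1 (step 6): P = [1, 5, 6, 8] / [4] / [7];  Q = [1, 3, 4, 5] / [2] / [6]
  Insert 3 (step 7): P = [1, 3, 6, 8] / [4, 5] / [7];  Q = [1, 3, 4, 5] / [2, 7] / [6]
  Insert 2 (step 8): P = [1, 2, 6, 8] / [3, 5] / [4] / [7];  Q = [1, 3, 4, 5] / [2, 7] / [6] / [8]
Final shape: (4, 2, 1, 1).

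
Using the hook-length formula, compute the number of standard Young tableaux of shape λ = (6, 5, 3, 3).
# SYT of shape (6, 5, 3, 3) = 972400

Hook-length formula: f^λ = n! / Π hook(c), product over all cells c of the Young diagram. For λ = (6, 5, 3, 3), n = 17 boxes. Hook lengths by row (left-to-right, top-to-bottom): [9, 8, 7, 4, 3, 1]; [7, 6, 5, 2, 1]; [4, 3, 2]; [3, 2, 1]. Product of hooks = 365783040. So f^λ = 17! / 365783040 = 355687428096000 / 365783040 = 972400.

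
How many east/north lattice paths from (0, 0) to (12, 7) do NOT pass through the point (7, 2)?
Number of paths = 41316

Total paths from (0, 0) to (12, 7): C(19, 12) = 50388. Paths through (7, 2): (paths (0, 0) → (7, 2)) × (paths (7, 2) → (12, 7)) = C(9, 7) · C(10, 5) = 36 · 252 = 9072. Avoidance count = 50388 − 9072 = 41316.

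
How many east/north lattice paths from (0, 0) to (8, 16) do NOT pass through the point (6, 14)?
Number of paths = 502911

Total paths from (0, 0) to (8, 16): C(24, 8) = 735471. Paths through (6, 14): (paths (0, 0) → (6, 14)) × (paths (6, 14) → (8, 16)) = C(20, 6) · C(4, 2) = 38760 · 6 = 232560. Avoidance count = 735471 − 232560 = 502911.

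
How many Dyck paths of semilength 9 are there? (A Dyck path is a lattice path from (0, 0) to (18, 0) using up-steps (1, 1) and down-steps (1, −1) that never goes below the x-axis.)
C_9 = 4862

These Dyck paths are counted by the Catalan number C_n = (1/(n + 1)) · C(2n, n). For n = 9: C_9 = (1/10) · C(18, 9) = 48620/10 = 4862.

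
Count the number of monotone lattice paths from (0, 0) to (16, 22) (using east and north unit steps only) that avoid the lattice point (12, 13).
Number of paths = 18521759930

Total paths from (0, 0) to (16, 22): C(38, 16) = 22239974430. Paths through (12, 13): (paths (0, 0) → (12, 13)) × (paths (12, 13) → (16, 22)) = C(25, 12) · C(13, 4) = 5200300 · 715 = 3718214500. Avoidance count = 22239974430 − 3718214500 = 18521759930.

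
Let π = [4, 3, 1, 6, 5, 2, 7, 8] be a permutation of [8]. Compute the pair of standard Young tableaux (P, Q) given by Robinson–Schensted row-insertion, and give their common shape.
P = [1, 2, 7, 8] / [3, 5] / [4, 6];  Q = [1, 4, 7, 8] / [2, 5] / [3, 6];  common shape = (4, 2, 2)

Row-insert the values π_1, π_2, … into P one at a time, bumping the leftmost entry strictly greater than the inserted value down to the next row. The recording tableau Q records, in position (i, j), the step at which that cell was added to P.
  Insert 4 (step 1): P = [4];  Q = [1]
  Insert 3 (step 2): P = [3] / [4];  Q = [1] / [2]
  Insert 1 (step 3): P = [1] / [3] / [4];  Q = [1] / [2] / [3]
  Insert 6 (step 4): P = [1, 6] / [3] / [4];  Q = [1, 4] / [2] / [3]
  Insert 5 (step 5): P = [1, 5] / [3, 6] / [4];  Q = [1, 4] / [2, 5] / [3]
  Insert 2 (step 6): P = [1, 2] / [3, 5] / [4, 6];  Q = [1, 4] / [2, 5] / [3, 6]
  Insert 7 (step 7): P = [1, 2, 7] / [3, 5] / [4, 6];  Q = [1, 4, 7] / [2, 5] / [3, 6]
  Insert 8 (step 8): P = [1, 2, 7, 8] / [3, 5] / [4, 6];  Q = [1, 4, 7, 8] / [2, 5] / [3, 6]
Final shape: (4, 2, 2).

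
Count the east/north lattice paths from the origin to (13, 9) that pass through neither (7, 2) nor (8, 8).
Number of paths = 359936

Inclusion–exclusion. Total paths: C(22, 13) = 497420. Through P₁: C(9, 7)·C(13, 6) = 61776. Through P₂: C(16, 8)·C(6, 5) = 77220. Since P₁ is strictly southwest of P₂, a monotone path through both must visit P₁ then P₂; paths through both = C(9, 7)·C(7, 1)·C(6, 5) = 1512. Avoid both = 497420 − 61776 − 77220 + 1512 = 359936.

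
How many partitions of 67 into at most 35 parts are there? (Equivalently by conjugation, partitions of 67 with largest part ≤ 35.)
p(67, parts ≤ 35) = 2644218

Use the recurrence p(n, m) = p(n, m−1) + p(n−m, m): either the largest part is < m (count p(n, m−1)) or the largest part is exactly m (remove one copy of m, count p(n−m, m)). With p(0, ·) = 1 this gives p(67, parts ≤ 35) = 2644218. (By conjugating Young diagrams, this also counts partitions of 67 into at most 35 parts.)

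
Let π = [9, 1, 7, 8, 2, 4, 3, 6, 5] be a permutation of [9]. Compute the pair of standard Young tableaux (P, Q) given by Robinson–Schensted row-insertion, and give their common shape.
P = [1, 2, 3, 5] / [4, 6] / [7, 8] / [9];  Q = [1, 3, 4, 8] / [2, 6] / [5, 9] / [7];  common shape = (4, 2, 2, 1)

Row-insert the values π_1, π_2, … into P one at a time, bumping the leftmost entry strictly greater than the inserted value down to the next row. The recording tableau Q records, in position (i, j), the step at which that cell was added to P.
  Insert 9 (step 1): P = [9];  Q = [1]
  Insert 1 (step 2): P = [1] / [9];  Q = [1] / [2]
  Insert 7 (step 3): P = [1, 7] / [9];  Q = [1, 3] / [2]
  Insert 8 (step 4): P = [1, 7, 8] / [9];  Q = [1, 3, 4] / [2]
  Insert 2 (step 5): P = [1, 2, 8] / [7] / [9];  Q = [1, 3, 4] / [2] / [5]
  Insert 4 (step 6): P = [1, 2, 4] / [7, 8] / [9];  Q = [1, 3, 4] / [2, 6] / [5]
  Insert 3 (step 7): P = [1, 2, 3] / [4, 8] / [7] / [9];  Q = [1, 3, 4] / [2, 6] / [5] / [7]
  Insert 6 (step 8): P = [1, 2, 3, 6] / [4, 8] / [7] / [9];  Q = [1, 3, 4, 8] / [2, 6] / [5] / [7]
  Insert 5 (step 9): P = [1, 2, 3, 5] / [4, 6] / [7, 8] / [9];  Q = [1, 3, 4, 8] / [2, 6] / [5, 9] / [7]
Final shape: (4, 2, 2, 1).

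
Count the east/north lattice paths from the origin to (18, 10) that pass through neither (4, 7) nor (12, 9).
Number of paths = 10945150

Inclusion–exclusion. Total paths: C(28, 18) = 13123110. Through P₁: C(11, 4)·C(17, 14) = 224400. Through P₂: C(21, 12)·C(7, 6) = 2057510. Since P₁ is strictly southwest of P₂, a monotone path through both must visit P₁ then P₂; paths through both = C(11, 4)·C(10, 8)·C(7, 6) = 103950. Avoid both = 13123110 − 224400 − 2057510 + 103950 = 10945150.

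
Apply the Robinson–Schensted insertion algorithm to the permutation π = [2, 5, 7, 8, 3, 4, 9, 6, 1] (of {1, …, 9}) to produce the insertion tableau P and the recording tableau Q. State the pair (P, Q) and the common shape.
P = [1, 3, 4, 6, 9] / [2, 7, 8] / [5];  Q = [1, 2, 3, 4, 7] / [5, 6, 8] / [9];  common shape = (5, 3, 1)

Row-insert the values π_1, π_2, … into P one at a time, bumping the leftmost entry strictly greater than the inserted value down to the next row. The recording tableau Q records, in position (i, j), the step at which that cell was added to P.
  Insert 2 (step 1): P = [2];  Q = [1]
  Insert 5 (step 2): P = [2, 5];  Q = [1, 2]
  Insert 7 (step 3): P = [2, 5, 7];  Q = [1, 2, 3]
  Insert 8 (step 4): P = [2, 5, 7, 8];  Q = [1, 2, 3, 4]
  Insert 3 (step 5): P = [2, 3, 7, 8] / [5];  Q = [1, 2, 3, 4] / [5]
  Insert 4 (step 6): P = [2, 3, 4, 8] / [5, 7];  Q = [1, 2, 3, 4] / [5, 6]
  Insert 9 (step 7): P = [2, 3, 4, 8, 9] / [5, 7];  Q = [1, 2, 3, 4, 7] / [5, 6]
  Insert 6 (step 8): P = [2, 3, 4, 6, 9] / [5, 7, 8];  Q = [1, 2, 3, 4, 7] / [5, 6, 8]
  Insert 1 (step 9): P = [1, 3, 4, 6, 9] / [2, 7, 8] / [5];  Q = [1, 2, 3, 4, 7] / [5, 6, 8] / [9]
Final shape: (5, 3, 1).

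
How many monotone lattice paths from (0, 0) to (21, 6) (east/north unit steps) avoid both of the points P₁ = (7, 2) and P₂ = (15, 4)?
Number of paths = 122682

Inclusion–exclusion. Total paths: C(27, 21) = 296010. Through P₁: C(9, 7)·C(18, 14) = 110160. Through P₂: C(19, 15)·C(8, 6) = 108528. Since P₁ is strictly southwest of P₂, a monotone path through both must visit P₁ then P₂; paths through both = C(9, 7)·C(10, 8)·C(8, 6) = 45360. Avoid both = 296010 − 110160 − 108528 + 45360 = 122682.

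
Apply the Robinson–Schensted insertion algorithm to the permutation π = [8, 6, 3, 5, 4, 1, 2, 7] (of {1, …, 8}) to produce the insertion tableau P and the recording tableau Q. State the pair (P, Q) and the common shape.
P = [1, 2, 7] / [3, 4] / [5] / [6] / [8];  Q = [1, 4, 8] / [2, 7] / [3] / [5] / [6];  common shape = (3, 2, 1, 1, 1)

Row-insert the values π_1, π_2, … into P one at a time, bumping the leftmost entry strictly greater than the inserted value down to the next row. The recording tableau Q records, in position (i, j), the step at which that cell was added to P.
  Insert 8 (step 1): P = [8];  Q = [1]
  Insert 6 (step 2): P = [6] / [8];  Q = [1] / [2]
  Insert 3 (step 3): P = [3] / [6] / [8];  Q = [1] / [2] / [3]
  Insert 5 (step 4): P = [3, 5] / [6] / [8];  Q = [1, 4] / [2] / [3]
  Insert 4 (step 5): P = [3, 4] / [5] / [6] / [8];  Q = [1, 4] / [2] / [3] / [5]
  Insert 1 (step 6): P = [1, 4] / [3] / [5] / [6] / [8];  Q = [1, 4] / [2] / [3] / [5] / [6]
  Insert 2 (step 7): P = [1, 2] / [3, 4] / [5] / [6] / [8];  Q = [1, 4] / [2, 7] / [3] / [5] / [6]
  Insert 7 (step 8): P = [1, 2, 7] / [3, 4] / [5] / [6] / [8];  Q = [1, 4, 8] / [2, 7] / [3] / [5] / [6]
Final shape: (3, 2, 1, 1, 1).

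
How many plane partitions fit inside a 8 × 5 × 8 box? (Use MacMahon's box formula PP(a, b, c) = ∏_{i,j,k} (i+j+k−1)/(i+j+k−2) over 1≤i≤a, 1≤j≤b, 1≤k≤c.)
PP(8, 5, 8) = 3940599631842016

Evaluate the triple product over i = 1..8, j = 1..5, k = 1..8. The factors are (2/1) · (3/2) · (4/3) · (5/4) · (6/5) · (7/6) · (8/7) · (9/8) · … (320 factors total). The numerators and denominators telescope so the product is an integer; carrying out the multiplication exactly gives PP(8, 5, 8) = 3940599631842016.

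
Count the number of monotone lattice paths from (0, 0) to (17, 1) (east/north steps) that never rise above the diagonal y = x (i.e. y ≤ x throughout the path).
Number of paths = 17

By the reflection principle (André's argument), the number of monotone paths to (17, 1) with n ≤ m that never go above y = x is C(18, 17) − C(18, 18) = 18 − 1 = 17.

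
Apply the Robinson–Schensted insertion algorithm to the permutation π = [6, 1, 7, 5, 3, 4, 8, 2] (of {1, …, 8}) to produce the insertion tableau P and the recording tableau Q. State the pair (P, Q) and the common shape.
P = [1, 2, 4, 8] / [3, 7] / [5] / [6];  Q = [1, 3, 6, 7] / [2, 4] / [5] / [8];  common shape = (4, 2, 1, 1)

Row-insert the values π_1, π_2, … into P one at a time, bumping the leftmost entry strictly greater than the inserted value down to the next row. The recording tableau Q records, in position (i, j), the step at which that cell was added to P.
  Insert 6 (step 1): P = [6];  Q = [1]
  Insert 1 (step 2): P = [1] / [6];  Q = [1] / [2]
  Insert 7 (step 3): P = [1, 7] / [6];  Q = [1, 3] / [2]
  Insert 5 (step 4): P = [1, 5] / [6, 7];  Q = [1, 3] / [2, 4]
  Insert 3 (step 5): P = [1, 3] / [5, 7] / [6];  Q = [1, 3] / [2, 4] / [5]
  Insert 4 (step 6): P = [1, 3, 4] / [5, 7] / [6];  Q = [1, 3, 6] / [2, 4] / [5]
  Insert 8 (step 7): P = [1, 3, 4, 8] / [5, 7] / [6];  Q = [1, 3, 6, 7] / [2, 4] / [5]
  Insert 2 (step 8): P = [1, 2, 4, 8] / [3, 7] / [5] / [6];  Q = [1, 3, 6, 7] / [2, 4] / [5] / [8]
Final shape: (4, 2, 1, 1).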